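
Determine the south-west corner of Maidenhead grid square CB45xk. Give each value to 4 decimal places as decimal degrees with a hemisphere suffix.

Field C=2, B=1: +2·20° lon, +1·10° lat → SW at lon -140°, lat -80°.
Square 4, 5: +4·2° lon, +5·1° lat → SW at lon -132°, lat -75°.
Subsquare x=23, k=10: +23·0.0833333° lon, +10·0.0416667° lat → SW at lon -130.083°, lat -74.5833°.
latitude 74.5833° S, longitude 130.0833° W.

74.5833° S, 130.0833° W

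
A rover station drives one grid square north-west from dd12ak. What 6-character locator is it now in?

Longitude subsquare a = 0; −1 → -1, wraps to 23 = x, carry into square.
Longitude square 1; −1 → 0.
Latitude subsquare k = 10; +1 → 11 = l.

DD02xl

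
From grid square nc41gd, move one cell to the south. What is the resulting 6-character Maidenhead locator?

NC41gc

Latitude subsquare d = 3; −1 → 2 = c.
The longitude characters are unchanged.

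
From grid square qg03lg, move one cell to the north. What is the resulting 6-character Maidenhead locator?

Latitude subsquare g = 6; +1 → 7 = h.
The longitude characters are unchanged.

QG03lh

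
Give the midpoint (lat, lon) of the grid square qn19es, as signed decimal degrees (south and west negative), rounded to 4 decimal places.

49.7708, 142.3750

Field Q=16, N=13: +16·20° lon, +13·10° lat → SW at lon 140°, lat 40°.
Square 1, 9: +1·2° lon, +9·1° lat → SW at lon 142°, lat 49°.
Subsquare e=4, s=18: +4·0.0833333° lon, +18·0.0416667° lat → SW at lon 142.333°, lat 49.75°.
Cell spans 0.0833333° lon × 0.0416667° lat. Centre is SW corner plus half of each.
latitude 49.7708, longitude 142.3750.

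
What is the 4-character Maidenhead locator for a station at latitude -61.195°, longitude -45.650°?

GC78

Add 180° to longitude and 90° to latitude: 134.35, 28.80.
Field: 134.35/20 → 6 → G, 28.80/10 → 2 → C; chars GC.
Square: 14.35/2 → 7, 8.80/1 → 8; chars 78.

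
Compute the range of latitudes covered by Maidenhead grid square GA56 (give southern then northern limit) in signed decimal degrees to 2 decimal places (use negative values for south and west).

Field G=6, A=0: +6·20° lon, +0·10° lat → SW at lon -60°, lat -90°.
Square 5, 6: +5·2° lon, +6·1° lat → SW at lon -50°, lat -84°.
Cell spans 2° lon × 1° lat.
south -84.00, north -83.00.

-84.00, -83.00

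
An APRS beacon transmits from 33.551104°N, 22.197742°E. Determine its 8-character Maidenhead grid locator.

Add 180° to longitude and 90° to latitude: 202.19774, 123.55110.
Field: lon ⌊202.19774/20⌋ = 10 → K; lat ⌊123.55110/10⌋ = 12 → M.
Square: lon ⌊2.19774/2⌋ = 1; lat ⌊3.55110/1⌋ = 3.
Subsquare: lon ⌊0.19774/0.0833333⌋ = 2 → c; lat ⌊0.55110/0.0416667⌋ = 13 → n.
Extended square: lon ⌊0.03108/0.00833333⌋ = 3; lat ⌊0.00944/0.00416667⌋ = 2.

KM13cn32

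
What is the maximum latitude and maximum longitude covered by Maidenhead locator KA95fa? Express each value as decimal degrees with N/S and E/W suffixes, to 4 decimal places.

84.9583° S, 38.5000° E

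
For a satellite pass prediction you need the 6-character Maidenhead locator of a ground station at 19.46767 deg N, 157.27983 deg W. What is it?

BK19il

Offset from 180°W / 90°S: lon 22.7202°, lat 109.4677°.
Field: 22.7202/20 → 1 → B, 109.4677/10 → 10 → K; chars BK.
Square: 2.7202/2 → 1, 9.4677/1 → 9; chars 19.
Subsquare: 0.7202/0.0833333 → 8 → i, 0.4677/0.0416667 → 11 → l; chars il.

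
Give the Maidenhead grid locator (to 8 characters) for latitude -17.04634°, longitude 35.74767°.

KH72uw98

Offset from 180°W / 90°S: lon 215.74767°, lat 72.95366°.
Field: 215.74767/20 → 10 → K, 72.95366/10 → 7 → H; chars KH.
Square: 15.74767/2 → 7, 2.95366/1 → 2; chars 72.
Subsquare: 1.74767/0.0833333 → 20 → u, 0.95366/0.0416667 → 22 → w; chars uw.
Extended square: 0.08100/0.00833333 → 9, 0.03699/0.00416667 → 8; chars 98.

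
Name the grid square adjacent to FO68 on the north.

FO69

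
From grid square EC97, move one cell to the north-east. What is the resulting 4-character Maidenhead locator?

FC08

Longitude square 9; +1 → 10, wraps to 0, carry into field.
Longitude field E = 4; +1 → 5 = F.
Latitude square 7; +1 → 8.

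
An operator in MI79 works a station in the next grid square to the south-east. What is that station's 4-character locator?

Longitude square 7; +1 → 8.
Latitude square 9; −1 → 8.

MI88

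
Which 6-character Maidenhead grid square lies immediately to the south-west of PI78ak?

Longitude subsquare a = 0; −1 → -1, wraps to 23 = x, carry into square.
Longitude square 7; −1 → 6.
Latitude subsquare k = 10; −1 → 9 = j.

PI68xj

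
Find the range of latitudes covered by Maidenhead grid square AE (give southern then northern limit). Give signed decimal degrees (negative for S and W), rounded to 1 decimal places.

-50.0, -40.0

Field A=0, E=4: +0·20° lon, +4·10° lat → SW at lon -180°, lat -50°.
Cell spans 20° lon × 10° lat.
south -50.0, north -40.0.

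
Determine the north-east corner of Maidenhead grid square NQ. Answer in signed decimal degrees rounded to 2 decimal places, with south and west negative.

80.00, 100.00

Field N=13, Q=16: +13·20° lon, +16·10° lat → SW at lon 80°, lat 70°.
Cell spans 20° lon × 10° lat. NE corner is SW corner plus one full cell.
latitude 80.00, longitude 100.00.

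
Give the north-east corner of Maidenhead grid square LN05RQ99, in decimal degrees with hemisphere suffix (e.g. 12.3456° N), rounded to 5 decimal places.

45.70833° N, 41.50000° E

Field L=11, N=13: +11·20° lon, +13·10° lat → SW at lon 40°, lat 40°.
Square 0, 5: +0·2° lon, +5·1° lat → SW at lon 40°, lat 45°.
Subsquare r=17, q=16: +17·0.0833333° lon, +16·0.0416667° lat → SW at lon 41.4167°, lat 45.6667°.
Extended square 9, 9: +9·0.00833333° lon, +9·0.00416667° lat → SW at lon 41.4917°, lat 45.7042°.
Cell spans 0.00833333° lon × 0.00416667° lat. NE corner is SW corner plus one full cell.
latitude 45.70833° N, longitude 41.50000° E.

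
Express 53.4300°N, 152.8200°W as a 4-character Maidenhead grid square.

BO33

Offset from 180°W / 90°S: lon 27.18°, lat 143.43°.
Field: 27.18/20 → 1 → B, 143.43/10 → 14 → O; chars BO.
Square: 7.18/2 → 3, 3.43/1 → 3; chars 33.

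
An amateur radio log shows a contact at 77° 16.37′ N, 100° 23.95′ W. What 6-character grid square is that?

Offset from 180°W / 90°S: lon 79.6008°, lat 167.2728°.
Field (20°×10°, letters A–R): lon ⌊79.6008/20⌋ = 3 → D; lat ⌊167.2728/10⌋ = 16 → Q.
Square (2°×1°, digits 0–9): lon ⌊19.6008/2⌋ = 9; lat ⌊7.2728/1⌋ = 7.
Subsquare (5′×2.5′, letters a–x): lon ⌊1.6008/0.0833333⌋ = 19 → t; lat ⌊0.2728/0.0416667⌋ = 6 → g.

DQ97tg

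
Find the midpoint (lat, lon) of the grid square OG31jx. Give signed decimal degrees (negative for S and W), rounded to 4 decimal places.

-28.0208, 106.7917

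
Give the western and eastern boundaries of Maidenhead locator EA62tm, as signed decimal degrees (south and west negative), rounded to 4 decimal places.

-86.4167, -86.3333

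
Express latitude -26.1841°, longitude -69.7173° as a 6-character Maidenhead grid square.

Offset from 180°W / 90°S: lon 110.2827°, lat 63.8159°.
Field (20°×10°, letters A–R): lon ⌊110.2827/20⌋ = 5 → F; lat ⌊63.8159/10⌋ = 6 → G.
Square (2°×1°, digits 0–9): lon ⌊10.2827/2⌋ = 5; lat ⌊3.8159/1⌋ = 3.
Subsquare (5′×2.5′, letters a–x): lon ⌊0.2827/0.0833333⌋ = 3 → d; lat ⌊0.8159/0.0416667⌋ = 19 → t.

FG53dt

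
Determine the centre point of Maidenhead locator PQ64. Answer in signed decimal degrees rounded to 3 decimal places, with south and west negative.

Field P=15, Q=16: +15·20° lon, +16·10° lat → SW at lon 120°, lat 70°.
Square 6, 4: +6·2° lon, +4·1° lat → SW at lon 132°, lat 74°.
Cell spans 2° lon × 1° lat. Centre is SW corner plus half of each.
latitude 74.500, longitude 133.000.

74.500, 133.000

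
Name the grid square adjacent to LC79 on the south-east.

Longitude square 7; +1 → 8.
Latitude square 9; −1 → 8.

LC88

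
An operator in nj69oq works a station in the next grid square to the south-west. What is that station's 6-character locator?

Longitude subsquare o = 14; −1 → 13 = n.
Latitude subsquare q = 16; −1 → 15 = p.

NJ69np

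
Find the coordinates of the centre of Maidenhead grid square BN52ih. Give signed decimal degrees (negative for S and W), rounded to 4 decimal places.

Field B=1, N=13: +1·20° lon, +13·10° lat → SW at lon -160°, lat 40°.
Square 5, 2: +5·2° lon, +2·1° lat → SW at lon -150°, lat 42°.
Subsquare i=8, h=7: +8·0.0833333° lon, +7·0.0416667° lat → SW at lon -149.333°, lat 42.2917°.
Cell spans 0.0833333° lon × 0.0416667° lat. Centre is SW corner plus half of each.
latitude 42.3125, longitude -149.2917.

42.3125, -149.2917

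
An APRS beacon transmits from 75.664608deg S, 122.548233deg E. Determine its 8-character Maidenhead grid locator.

Shift to the Maidenhead origin (180°W, 90°S): lon 302.54823, lat 14.33539.
Field: lon ⌊302.54823/20⌋ = 15 → P; lat ⌊14.33539/10⌋ = 1 → B.
Square: lon ⌊2.54823/2⌋ = 1; lat ⌊4.33539/1⌋ = 4.
Subsquare: lon ⌊0.54823/0.0833333⌋ = 6 → g; lat ⌊0.33539/0.0416667⌋ = 8 → i.
Extended square: lon ⌊0.04823/0.00833333⌋ = 5; lat ⌊0.00206/0.00416667⌋ = 0.

PB14gi50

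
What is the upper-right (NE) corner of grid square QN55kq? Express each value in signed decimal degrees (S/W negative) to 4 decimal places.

45.7083, 150.9167

Field Q=16, N=13: +16·20° lon, +13·10° lat → SW at lon 140°, lat 40°.
Square 5, 5: +5·2° lon, +5·1° lat → SW at lon 150°, lat 45°.
Subsquare k=10, q=16: +10·0.0833333° lon, +16·0.0416667° lat → SW at lon 150.833°, lat 45.6667°.
Cell spans 0.0833333° lon × 0.0416667° lat. NE corner is SW corner plus one full cell.
latitude 45.7083, longitude 150.9167.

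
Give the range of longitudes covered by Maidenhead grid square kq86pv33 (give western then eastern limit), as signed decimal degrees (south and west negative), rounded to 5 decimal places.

37.27500, 37.28333

Field K=10, Q=16: +10·20° lon, +16·10° lat → SW at lon 20°, lat 70°.
Square 8, 6: +8·2° lon, +6·1° lat → SW at lon 36°, lat 76°.
Subsquare p=15, v=21: +15·0.0833333° lon, +21·0.0416667° lat → SW at lon 37.25°, lat 76.875°.
Extended square 3, 3: +3·0.00833333° lon, +3·0.00416667° lat → SW at lon 37.275°, lat 76.8875°.
Cell spans 0.00833333° lon × 0.00416667° lat.
west 37.27500, east 37.28333.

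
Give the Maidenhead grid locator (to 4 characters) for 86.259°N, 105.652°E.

Offset from 180°W / 90°S: lon 285.65°, lat 176.26°.
Field: 285.65/20 → 14 → O, 176.26/10 → 17 → R; chars OR.
Square: 5.65/2 → 2, 6.26/1 → 6; chars 26.

OR26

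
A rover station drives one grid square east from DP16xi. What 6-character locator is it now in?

Longitude subsquare x = 23; +1 → 24, wraps to 0 = a, carry into square.
Longitude square 1; +1 → 2.
The latitude characters are unchanged.

DP26ai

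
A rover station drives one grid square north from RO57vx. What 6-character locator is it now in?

RO58va

Latitude subsquare x = 23; +1 → 24, wraps to 0 = a, carry into square.
Latitude square 7; +1 → 8.
The longitude characters are unchanged.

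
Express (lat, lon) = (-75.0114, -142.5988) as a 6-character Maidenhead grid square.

BB84qx

Add 180° to longitude and 90° to latitude: 37.4012, 14.9886.
Field: 37.4012/20 → 1 → B, 14.9886/10 → 1 → B; chars BB.
Square: 17.4012/2 → 8, 4.9886/1 → 4; chars 84.
Subsquare: 1.4012/0.0833333 → 16 → q, 0.9886/0.0416667 → 23 → x; chars qx.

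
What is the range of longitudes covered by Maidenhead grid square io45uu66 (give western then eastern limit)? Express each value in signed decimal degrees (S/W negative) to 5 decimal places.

-10.28333, -10.27500

Field I=8, O=14: +8·20° lon, +14·10° lat → SW at lon -20°, lat 50°.
Square 4, 5: +4·2° lon, +5·1° lat → SW at lon -12°, lat 55°.
Subsquare u=20, u=20: +20·0.0833333° lon, +20·0.0416667° lat → SW at lon -10.3333°, lat 55.8333°.
Extended square 6, 6: +6·0.00833333° lon, +6·0.00416667° lat → SW at lon -10.2833°, lat 55.8583°.
Cell spans 0.00833333° lon × 0.00416667° lat.
west -10.28333, east -10.27500.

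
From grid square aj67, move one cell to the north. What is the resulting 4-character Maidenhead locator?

AJ68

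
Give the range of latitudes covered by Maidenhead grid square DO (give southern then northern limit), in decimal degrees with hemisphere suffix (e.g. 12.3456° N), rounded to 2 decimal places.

50.00° N, 60.00° N

Field D=3, O=14: +3·20° lon, +14·10° lat → SW at lon -120°, lat 50°.
Cell spans 20° lon × 10° lat.
south 50.00° N, north 60.00° N.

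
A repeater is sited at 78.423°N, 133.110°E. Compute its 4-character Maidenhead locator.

Offset from 180°W / 90°S: lon 313.11°, lat 168.42°.
Field (20°×10°, letters A–R): lon ⌊313.11/20⌋ = 15 → P; lat ⌊168.42/10⌋ = 16 → Q.
Square (2°×1°, digits 0–9): lon ⌊13.11/2⌋ = 6; lat ⌊8.42/1⌋ = 8.

PQ68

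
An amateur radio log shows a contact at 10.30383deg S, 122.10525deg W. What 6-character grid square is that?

CH89wq

Shift to the Maidenhead origin (180°W, 90°S): lon 57.8948, lat 79.6962.
Field: 57.8948/20 → 2 → C, 79.6962/10 → 7 → H; chars CH.
Square: 17.8948/2 → 8, 9.6962/1 → 9; chars 89.
Subsquare: 1.8948/0.0833333 → 22 → w, 0.6962/0.0416667 → 16 → q; chars wq.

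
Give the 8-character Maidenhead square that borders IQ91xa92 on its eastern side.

Longitude extended square 9; +1 → 10, wraps to 0, carry into subsquare.
Longitude subsquare x = 23; +1 → 24, wraps to 0 = a, carry into square.
Longitude square 9; +1 → 10, wraps to 0, carry into field.
Longitude field I = 8; +1 → 9 = J.
The latitude characters are unchanged.

JQ01aa02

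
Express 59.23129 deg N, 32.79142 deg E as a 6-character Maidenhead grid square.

KO69jf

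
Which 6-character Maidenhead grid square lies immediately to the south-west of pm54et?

PM54ds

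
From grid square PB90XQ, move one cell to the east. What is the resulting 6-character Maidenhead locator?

QB00aq

Longitude subsquare x = 23; +1 → 24, wraps to 0 = a, carry into square.
Longitude square 9; +1 → 10, wraps to 0, carry into field.
Longitude field P = 15; +1 → 16 = Q.
The latitude characters are unchanged.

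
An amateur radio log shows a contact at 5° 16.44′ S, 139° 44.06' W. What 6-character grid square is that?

CI04dr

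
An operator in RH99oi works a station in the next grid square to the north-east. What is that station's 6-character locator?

RH99pj

Longitude subsquare o = 14; +1 → 15 = p.
Latitude subsquare i = 8; +1 → 9 = j.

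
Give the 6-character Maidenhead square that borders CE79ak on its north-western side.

CE69xl

Longitude subsquare a = 0; −1 → -1, wraps to 23 = x, carry into square.
Longitude square 7; −1 → 6.
Latitude subsquare k = 10; +1 → 11 = l.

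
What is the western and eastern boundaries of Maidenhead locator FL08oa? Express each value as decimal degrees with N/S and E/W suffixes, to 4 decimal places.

78.8333° W, 78.7500° W

Field F=5, L=11: +5·20° lon, +11·10° lat → SW at lon -80°, lat 20°.
Square 0, 8: +0·2° lon, +8·1° lat → SW at lon -80°, lat 28°.
Subsquare o=14, a=0: +14·0.0833333° lon, +0·0.0416667° lat → SW at lon -78.8333°, lat 28°.
Cell spans 0.0833333° lon × 0.0416667° lat.
west 78.8333° W, east 78.7500° W.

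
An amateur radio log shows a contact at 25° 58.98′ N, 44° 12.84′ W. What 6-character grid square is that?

GL75vx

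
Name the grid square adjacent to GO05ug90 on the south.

Latitude extended square 0; −1 → -1, wraps to 9, carry into subsquare.
Latitude subsquare g = 6; −1 → 5 = f.
The longitude characters are unchanged.

GO05uf99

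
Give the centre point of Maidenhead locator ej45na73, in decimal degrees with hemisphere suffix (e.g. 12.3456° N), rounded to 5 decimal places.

Field E=4, J=9: +4·20° lon, +9·10° lat → SW at lon -100°, lat 0°.
Square 4, 5: +4·2° lon, +5·1° lat → SW at lon -92°, lat 5°.
Subsquare n=13, a=0: +13·0.0833333° lon, +0·0.0416667° lat → SW at lon -90.9167°, lat 5°.
Extended square 7, 3: +7·0.00833333° lon, +3·0.00416667° lat → SW at lon -90.8583°, lat 5.0125°.
Cell spans 0.00833333° lon × 0.00416667° lat. Centre is SW corner plus half of each.
latitude 5.01458° N, longitude 90.85417° W.

5.01458° N, 90.85417° W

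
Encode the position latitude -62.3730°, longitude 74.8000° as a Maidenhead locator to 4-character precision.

MC77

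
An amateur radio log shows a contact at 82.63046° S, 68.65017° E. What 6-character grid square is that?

MA47hi

Shift to the Maidenhead origin (180°W, 90°S): lon 248.6502, lat 7.3695.
Field: 248.6502/20 → 12 → M, 7.3695/10 → 0 → A; chars MA.
Square: 8.6502/2 → 4, 7.3695/1 → 7; chars 47.
Subsquare: 0.6502/0.0833333 → 7 → h, 0.3695/0.0416667 → 8 → i; chars hi.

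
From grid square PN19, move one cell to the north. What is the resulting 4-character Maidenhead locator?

Latitude square 9; +1 → 10, wraps to 0, carry into field.
Latitude field N = 13; +1 → 14 = O.
The longitude characters are unchanged.

PO10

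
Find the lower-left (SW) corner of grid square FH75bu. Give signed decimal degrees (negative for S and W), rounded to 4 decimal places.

-14.1667, -65.9167

Field F=5, H=7: +5·20° lon, +7·10° lat → SW at lon -80°, lat -20°.
Square 7, 5: +7·2° lon, +5·1° lat → SW at lon -66°, lat -15°.
Subsquare b=1, u=20: +1·0.0833333° lon, +20·0.0416667° lat → SW at lon -65.9167°, lat -14.1667°.
latitude -14.1667, longitude -65.9167.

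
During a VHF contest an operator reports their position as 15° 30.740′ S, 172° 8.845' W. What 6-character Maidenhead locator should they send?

Offset from 180°W / 90°S: lon 7.8526°, lat 74.4877°.
Field: 7.8526/20 → 0 → A, 74.4877/10 → 7 → H; chars AH.
Square: 7.8526/2 → 3, 4.4877/1 → 4; chars 34.
Subsquare: 1.8526/0.0833333 → 22 → w, 0.4877/0.0416667 → 11 → l; chars wl.

AH34wl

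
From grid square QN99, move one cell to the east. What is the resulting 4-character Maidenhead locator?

RN09

Longitude square 9; +1 → 10, wraps to 0, carry into field.
Longitude field Q = 16; +1 → 17 = R.
The latitude characters are unchanged.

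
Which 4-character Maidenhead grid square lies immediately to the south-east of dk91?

EK00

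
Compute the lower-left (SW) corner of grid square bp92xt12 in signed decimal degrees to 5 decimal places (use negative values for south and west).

Field B=1, P=15: +1·20° lon, +15·10° lat → SW at lon -160°, lat 60°.
Square 9, 2: +9·2° lon, +2·1° lat → SW at lon -142°, lat 62°.
Subsquare x=23, t=19: +23·0.0833333° lon, +19·0.0416667° lat → SW at lon -140.083°, lat 62.7917°.
Extended square 1, 2: +1·0.00833333° lon, +2·0.00416667° lat → SW at lon -140.075°, lat 62.8°.
latitude 62.80000, longitude -140.07500.

62.80000, -140.07500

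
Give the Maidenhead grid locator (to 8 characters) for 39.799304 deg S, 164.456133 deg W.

AF70se58

Shift to the Maidenhead origin (180°W, 90°S): lon 15.54387, lat 50.20070.
Field: 15.54387/20 → 0 → A, 50.20070/10 → 5 → F; chars AF.
Square: 15.54387/2 → 7, 0.20070/1 → 0; chars 70.
Subsquare: 1.54387/0.0833333 → 18 → s, 0.20070/0.0416667 → 4 → e; chars se.
Extended square: 0.04387/0.00833333 → 5, 0.03403/0.00416667 → 8; chars 58.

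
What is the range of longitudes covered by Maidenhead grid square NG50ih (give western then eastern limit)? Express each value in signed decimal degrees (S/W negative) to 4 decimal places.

Field N=13, G=6: +13·20° lon, +6·10° lat → SW at lon 80°, lat -30°.
Square 5, 0: +5·2° lon, +0·1° lat → SW at lon 90°, lat -30°.
Subsquare i=8, h=7: +8·0.0833333° lon, +7·0.0416667° lat → SW at lon 90.6667°, lat -29.7083°.
Cell spans 0.0833333° lon × 0.0416667° lat.
west 90.6667, east 90.7500.

90.6667, 90.7500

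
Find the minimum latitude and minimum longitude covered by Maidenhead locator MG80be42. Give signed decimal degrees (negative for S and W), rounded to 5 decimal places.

-29.82500, 76.11667

Field M=12, G=6: +12·20° lon, +6·10° lat → SW at lon 60°, lat -30°.
Square 8, 0: +8·2° lon, +0·1° lat → SW at lon 76°, lat -30°.
Subsquare b=1, e=4: +1·0.0833333° lon, +4·0.0416667° lat → SW at lon 76.0833°, lat -29.8333°.
Extended square 4, 2: +4·0.00833333° lon, +2·0.00416667° lat → SW at lon 76.1167°, lat -29.825°.
latitude -29.82500, longitude 76.11667.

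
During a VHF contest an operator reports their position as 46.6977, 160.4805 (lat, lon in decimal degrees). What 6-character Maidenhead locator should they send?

Offset from 180°W / 90°S: lon 340.4805°, lat 136.6977°.
Field: lon ⌊340.4805/20⌋ = 17 → R; lat ⌊136.6977/10⌋ = 13 → N.
Square: lon ⌊0.4805/2⌋ = 0; lat ⌊6.6977/1⌋ = 6.
Subsquare: lon ⌊0.4805/0.0833333⌋ = 5 → f; lat ⌊0.6977/0.0416667⌋ = 16 → q.

RN06fq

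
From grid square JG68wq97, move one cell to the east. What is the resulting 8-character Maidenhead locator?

JG68xq07

Longitude extended square 9; +1 → 10, wraps to 0, carry into subsquare.
Longitude subsquare w = 22; +1 → 23 = x.
The latitude characters are unchanged.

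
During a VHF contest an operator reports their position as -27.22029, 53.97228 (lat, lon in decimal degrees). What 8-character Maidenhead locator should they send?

LG62xs67

Shift to the Maidenhead origin (180°W, 90°S): lon 233.97228, lat 62.77971.
Field: 233.97228/20 → 11 → L, 62.77971/10 → 6 → G; chars LG.
Square: 13.97228/2 → 6, 2.77971/1 → 2; chars 62.
Subsquare: 1.97228/0.0833333 → 23 → x, 0.77971/0.0416667 → 18 → s; chars xs.
Extended square: 0.05561/0.00833333 → 6, 0.02971/0.00416667 → 7; chars 67.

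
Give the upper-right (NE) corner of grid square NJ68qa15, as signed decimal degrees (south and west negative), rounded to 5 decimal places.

Field N=13, J=9: +13·20° lon, +9·10° lat → SW at lon 80°, lat 0°.
Square 6, 8: +6·2° lon, +8·1° lat → SW at lon 92°, lat 8°.
Subsquare q=16, a=0: +16·0.0833333° lon, +0·0.0416667° lat → SW at lon 93.3333°, lat 8°.
Extended square 1, 5: +1·0.00833333° lon, +5·0.00416667° lat → SW at lon 93.3417°, lat 8.02083°.
Cell spans 0.00833333° lon × 0.00416667° lat. NE corner is SW corner plus one full cell.
latitude 8.02500, longitude 93.35000.

8.02500, 93.35000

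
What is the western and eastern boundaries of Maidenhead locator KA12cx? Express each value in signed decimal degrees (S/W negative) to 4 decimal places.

22.1667, 22.2500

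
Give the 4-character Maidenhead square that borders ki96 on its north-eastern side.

LI07

Longitude square 9; +1 → 10, wraps to 0, carry into field.
Longitude field K = 10; +1 → 11 = L.
Latitude square 6; +1 → 7.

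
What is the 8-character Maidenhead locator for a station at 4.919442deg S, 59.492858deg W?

Add 180° to longitude and 90° to latitude: 120.50714, 85.08056.
Field: lon ⌊120.50714/20⌋ = 6 → G; lat ⌊85.08056/10⌋ = 8 → I.
Square: lon ⌊0.50714/2⌋ = 0; lat ⌊5.08056/1⌋ = 5.
Subsquare: lon ⌊0.50714/0.0833333⌋ = 6 → g; lat ⌊0.08056/0.0416667⌋ = 1 → b.
Extended square: lon ⌊0.00714/0.00833333⌋ = 0; lat ⌊0.03889/0.00416667⌋ = 9.

GI05gb09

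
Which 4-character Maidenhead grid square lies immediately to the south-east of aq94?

BQ03

Longitude square 9; +1 → 10, wraps to 0, carry into field.
Longitude field A = 0; +1 → 1 = B.
Latitude square 4; −1 → 3.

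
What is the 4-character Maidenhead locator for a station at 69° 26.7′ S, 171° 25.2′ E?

Shift to the Maidenhead origin (180°W, 90°S): lon 351.42, lat 20.56.
Field (20°×10°, letters A–R): lon ⌊351.42/20⌋ = 17 → R; lat ⌊20.56/10⌋ = 2 → C.
Square (2°×1°, digits 0–9): lon ⌊11.42/2⌋ = 5; lat ⌊0.56/1⌋ = 0.

RC50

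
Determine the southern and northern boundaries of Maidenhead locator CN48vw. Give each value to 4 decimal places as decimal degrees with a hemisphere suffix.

48.9167° N, 48.9583° N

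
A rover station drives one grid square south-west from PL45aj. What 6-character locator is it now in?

PL35xi

Longitude subsquare a = 0; −1 → -1, wraps to 23 = x, carry into square.
Longitude square 4; −1 → 3.
Latitude subsquare j = 9; −1 → 8 = i.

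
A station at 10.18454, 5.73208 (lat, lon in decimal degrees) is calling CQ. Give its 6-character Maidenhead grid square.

Add 180° to longitude and 90° to latitude: 185.7321, 100.1845.
Field: 185.7321/20 → 9 → J, 100.1845/10 → 10 → K; chars JK.
Square: 5.7321/2 → 2, 0.1845/1 → 0; chars 20.
Subsquare: 1.7321/0.0833333 → 20 → u, 0.1845/0.0416667 → 4 → e; chars ue.

JK20ue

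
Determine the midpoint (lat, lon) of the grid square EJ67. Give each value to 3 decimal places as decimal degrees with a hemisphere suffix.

7.500° N, 87.000° W

Field E=4, J=9: +4·20° lon, +9·10° lat → SW at lon -100°, lat 0°.
Square 6, 7: +6·2° lon, +7·1° lat → SW at lon -88°, lat 7°.
Cell spans 2° lon × 1° lat. Centre is SW corner plus half of each.
latitude 7.500° N, longitude 87.000° W.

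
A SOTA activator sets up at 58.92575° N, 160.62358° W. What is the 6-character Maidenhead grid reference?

AO98qw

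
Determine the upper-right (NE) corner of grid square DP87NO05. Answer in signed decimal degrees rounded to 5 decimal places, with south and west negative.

Field D=3, P=15: +3·20° lon, +15·10° lat → SW at lon -120°, lat 60°.
Square 8, 7: +8·2° lon, +7·1° lat → SW at lon -104°, lat 67°.
Subsquare n=13, o=14: +13·0.0833333° lon, +14·0.0416667° lat → SW at lon -102.917°, lat 67.5833°.
Extended square 0, 5: +0·0.00833333° lon, +5·0.00416667° lat → SW at lon -102.917°, lat 67.6042°.
Cell spans 0.00833333° lon × 0.00416667° lat. NE corner is SW corner plus one full cell.
latitude 67.60833, longitude -102.90833.

67.60833, -102.90833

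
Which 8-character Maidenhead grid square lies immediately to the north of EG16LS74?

Latitude extended square 4; +1 → 5.
The longitude characters are unchanged.

EG16ls75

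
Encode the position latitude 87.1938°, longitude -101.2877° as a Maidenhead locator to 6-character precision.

Shift to the Maidenhead origin (180°W, 90°S): lon 78.7123, lat 177.1938.
Field: 78.7123/20 → 3 → D, 177.1938/10 → 17 → R; chars DR.
Square: 18.7123/2 → 9, 7.1938/1 → 7; chars 97.
Subsquare: 0.7123/0.0833333 → 8 → i, 0.1938/0.0416667 → 4 → e; chars ie.

DR97ie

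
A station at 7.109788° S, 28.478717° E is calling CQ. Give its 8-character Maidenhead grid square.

KI42fv73

Shift to the Maidenhead origin (180°W, 90°S): lon 208.47872, lat 82.89021.
Field: 208.47872/20 → 10 → K, 82.89021/10 → 8 → I; chars KI.
Square: 8.47872/2 → 4, 2.89021/1 → 2; chars 42.
Subsquare: 0.47872/0.0833333 → 5 → f, 0.89021/0.0416667 → 21 → v; chars fv.
Extended square: 0.06205/0.00833333 → 7, 0.01521/0.00416667 → 3; chars 73.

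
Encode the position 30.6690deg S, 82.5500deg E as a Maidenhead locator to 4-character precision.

Offset from 180°W / 90°S: lon 262.55°, lat 59.33°.
Field (20°×10°, letters A–R): lon ⌊262.55/20⌋ = 13 → N; lat ⌊59.33/10⌋ = 5 → F.
Square (2°×1°, digits 0–9): lon ⌊2.55/2⌋ = 1; lat ⌊9.33/1⌋ = 9.

NF19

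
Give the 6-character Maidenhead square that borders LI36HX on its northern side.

Latitude subsquare x = 23; +1 → 24, wraps to 0 = a, carry into square.
Latitude square 6; +1 → 7.
The longitude characters are unchanged.

LI37ha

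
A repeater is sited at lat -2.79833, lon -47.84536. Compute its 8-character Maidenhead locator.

GI67be88

Shift to the Maidenhead origin (180°W, 90°S): lon 132.15464, lat 87.20167.
Field: 132.15464/20 → 6 → G, 87.20167/10 → 8 → I; chars GI.
Square: 12.15464/2 → 6, 7.20167/1 → 7; chars 67.
Subsquare: 0.15464/0.0833333 → 1 → b, 0.20167/0.0416667 → 4 → e; chars be.
Extended square: 0.07131/0.00833333 → 8, 0.03500/0.00416667 → 8; chars 88.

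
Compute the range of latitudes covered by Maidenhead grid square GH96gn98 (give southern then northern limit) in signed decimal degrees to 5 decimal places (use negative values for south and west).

-13.42500, -13.42083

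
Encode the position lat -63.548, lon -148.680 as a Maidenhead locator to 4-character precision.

BC56

Shift to the Maidenhead origin (180°W, 90°S): lon 31.32, lat 26.45.
Field (20°×10°, letters A–R): 31.32/20 → 1 → B, 26.45/10 → 2 → C; chars BC.
Square (2°×1°, digits 0–9): 11.32/2 → 5, 6.45/1 → 6; chars 56.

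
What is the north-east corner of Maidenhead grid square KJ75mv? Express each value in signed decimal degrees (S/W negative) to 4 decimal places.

5.9167, 35.0833

Field K=10, J=9: +10·20° lon, +9·10° lat → SW at lon 20°, lat 0°.
Square 7, 5: +7·2° lon, +5·1° lat → SW at lon 34°, lat 5°.
Subsquare m=12, v=21: +12·0.0833333° lon, +21·0.0416667° lat → SW at lon 35°, lat 5.875°.
Cell spans 0.0833333° lon × 0.0416667° lat. NE corner is SW corner plus one full cell.
latitude 5.9167, longitude 35.0833.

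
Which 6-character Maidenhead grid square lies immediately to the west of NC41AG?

NC31xg

Longitude subsquare a = 0; −1 → -1, wraps to 23 = x, carry into square.
Longitude square 4; −1 → 3.
The latitude characters are unchanged.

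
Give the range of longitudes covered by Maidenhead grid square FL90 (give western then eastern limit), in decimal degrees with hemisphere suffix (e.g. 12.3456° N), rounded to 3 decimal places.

62.000° W, 60.000° W

Field F=5, L=11: +5·20° lon, +11·10° lat → SW at lon -80°, lat 20°.
Square 9, 0: +9·2° lon, +0·1° lat → SW at lon -62°, lat 20°.
Cell spans 2° lon × 1° lat.
west 62.000° W, east 60.000° W.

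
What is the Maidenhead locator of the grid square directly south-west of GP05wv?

Longitude subsquare w = 22; −1 → 21 = v.
Latitude subsquare v = 21; −1 → 20 = u.

GP05vu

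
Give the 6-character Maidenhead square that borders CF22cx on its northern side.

CF23ca

Latitude subsquare x = 23; +1 → 24, wraps to 0 = a, carry into square.
Latitude square 2; +1 → 3.
The longitude characters are unchanged.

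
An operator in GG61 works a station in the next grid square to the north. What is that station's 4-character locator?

GG62

Latitude square 1; +1 → 2.
The longitude characters are unchanged.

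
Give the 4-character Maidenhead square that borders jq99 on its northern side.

JR90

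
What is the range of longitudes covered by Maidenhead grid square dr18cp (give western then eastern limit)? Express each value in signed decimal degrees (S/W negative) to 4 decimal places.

-117.8333, -117.7500

Field D=3, R=17: +3·20° lon, +17·10° lat → SW at lon -120°, lat 80°.
Square 1, 8: +1·2° lon, +8·1° lat → SW at lon -118°, lat 88°.
Subsquare c=2, p=15: +2·0.0833333° lon, +15·0.0416667° lat → SW at lon -117.833°, lat 88.625°.
Cell spans 0.0833333° lon × 0.0416667° lat.
west -117.8333, east -117.7500.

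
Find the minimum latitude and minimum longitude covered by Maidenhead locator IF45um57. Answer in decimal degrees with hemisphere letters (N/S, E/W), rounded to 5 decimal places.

34.47083° S, 10.29167° W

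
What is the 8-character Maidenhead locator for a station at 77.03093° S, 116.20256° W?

Shift to the Maidenhead origin (180°W, 90°S): lon 63.79744, lat 12.96907.
Field: lon ⌊63.79744/20⌋ = 3 → D; lat ⌊12.96907/10⌋ = 1 → B.
Square: lon ⌊3.79744/2⌋ = 1; lat ⌊2.96907/1⌋ = 2.
Subsquare: lon ⌊1.79744/0.0833333⌋ = 21 → v; lat ⌊0.96907/0.0416667⌋ = 23 → x.
Extended square: lon ⌊0.04744/0.00833333⌋ = 5; lat ⌊0.01074/0.00416667⌋ = 2.

DB12vx52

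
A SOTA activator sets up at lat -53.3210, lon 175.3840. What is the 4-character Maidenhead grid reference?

Add 180° to longitude and 90° to latitude: 355.38, 36.68.
Field: lon ⌊355.38/20⌋ = 17 → R; lat ⌊36.68/10⌋ = 3 → D.
Square: lon ⌊15.38/2⌋ = 7; lat ⌊6.68/1⌋ = 6.

RD76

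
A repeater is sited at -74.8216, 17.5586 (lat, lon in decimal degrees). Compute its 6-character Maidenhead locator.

Shift to the Maidenhead origin (180°W, 90°S): lon 197.5586, lat 15.1784.
Field (20°×10°, letters A–R): lon ⌊197.5586/20⌋ = 9 → J; lat ⌊15.1784/10⌋ = 1 → B.
Square (2°×1°, digits 0–9): lon ⌊17.5586/2⌋ = 8; lat ⌊5.1784/1⌋ = 5.
Subsquare (5′×2.5′, letters a–x): lon ⌊1.5586/0.0833333⌋ = 18 → s; lat ⌊0.1784/0.0416667⌋ = 4 → e.

JB85se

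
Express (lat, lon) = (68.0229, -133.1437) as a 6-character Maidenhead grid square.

CP38ka

Add 180° to longitude and 90° to latitude: 46.8563, 158.0229.
Field (20°×10°, letters A–R): lon ⌊46.8563/20⌋ = 2 → C; lat ⌊158.0229/10⌋ = 15 → P.
Square (2°×1°, digits 0–9): lon ⌊6.8563/2⌋ = 3; lat ⌊8.0229/1⌋ = 8.
Subsquare (5′×2.5′, letters a–x): lon ⌊0.8563/0.0833333⌋ = 10 → k; lat ⌊0.0229/0.0416667⌋ = 0 → a.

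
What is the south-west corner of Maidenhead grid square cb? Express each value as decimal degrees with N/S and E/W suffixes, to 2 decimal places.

80.00° S, 140.00° W

Field C=2, B=1: +2·20° lon, +1·10° lat → SW at lon -140°, lat -80°.
latitude 80.00° S, longitude 140.00° W.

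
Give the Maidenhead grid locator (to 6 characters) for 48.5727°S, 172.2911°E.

RE61dk

Offset from 180°W / 90°S: lon 352.2911°, lat 41.4273°.
Field (20°×10°, letters A–R): 352.2911/20 → 17 → R, 41.4273/10 → 4 → E; chars RE.
Square (2°×1°, digits 0–9): 12.2911/2 → 6, 1.4273/1 → 1; chars 61.
Subsquare (5′×2.5′, letters a–x): 0.2911/0.0833333 → 3 → d, 0.4273/0.0416667 → 10 → k; chars dk.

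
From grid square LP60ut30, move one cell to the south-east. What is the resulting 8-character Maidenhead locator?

Longitude extended square 3; +1 → 4.
Latitude extended square 0; −1 → -1, wraps to 9, carry into subsquare.
Latitude subsquare t = 19; −1 → 18 = s.

LP60us49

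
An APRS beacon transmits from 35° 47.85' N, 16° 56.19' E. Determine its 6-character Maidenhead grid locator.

Add 180° to longitude and 90° to latitude: 196.9365, 125.7975.
Field: 196.9365/20 → 9 → J, 125.7975/10 → 12 → M; chars JM.
Square: 16.9365/2 → 8, 5.7975/1 → 5; chars 85.
Subsquare: 0.9365/0.0833333 → 11 → l, 0.7975/0.0416667 → 19 → t; chars lt.

JM85lt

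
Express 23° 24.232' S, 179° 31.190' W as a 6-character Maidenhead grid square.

Add 180° to longitude and 90° to latitude: 0.4802, 66.5961.
Field (20°×10°, letters A–R): lon ⌊0.4802/20⌋ = 0 → A; lat ⌊66.5961/10⌋ = 6 → G.
Square (2°×1°, digits 0–9): lon ⌊0.4802/2⌋ = 0; lat ⌊6.5961/1⌋ = 6.
Subsquare (5′×2.5′, letters a–x): lon ⌊0.4802/0.0833333⌋ = 5 → f; lat ⌊0.5961/0.0416667⌋ = 14 → o.

AG06fo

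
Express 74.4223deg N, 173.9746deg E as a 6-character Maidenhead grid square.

RQ64xk

Offset from 180°W / 90°S: lon 353.9746°, lat 164.4223°.
Field: 353.9746/20 → 17 → R, 164.4223/10 → 16 → Q; chars RQ.
Square: 13.9746/2 → 6, 4.4223/1 → 4; chars 64.
Subsquare: 1.9746/0.0833333 → 23 → x, 0.4223/0.0416667 → 10 → k; chars xk.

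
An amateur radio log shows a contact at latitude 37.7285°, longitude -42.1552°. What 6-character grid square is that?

Offset from 180°W / 90°S: lon 137.8448°, lat 127.7285°.
Field: 137.8448/20 → 6 → G, 127.7285/10 → 12 → M; chars GM.
Square: 17.8448/2 → 8, 7.7285/1 → 7; chars 87.
Subsquare: 1.8448/0.0833333 → 22 → w, 0.7285/0.0416667 → 17 → r; chars wr.

GM87wr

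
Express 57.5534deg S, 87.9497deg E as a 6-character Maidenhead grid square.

Shift to the Maidenhead origin (180°W, 90°S): lon 267.9497, lat 32.4466.
Field (20°×10°, letters A–R): lon ⌊267.9497/20⌋ = 13 → N; lat ⌊32.4466/10⌋ = 3 → D.
Square (2°×1°, digits 0–9): lon ⌊7.9497/2⌋ = 3; lat ⌊2.4466/1⌋ = 2.
Subsquare (5′×2.5′, letters a–x): lon ⌊1.9497/0.0833333⌋ = 23 → x; lat ⌊0.4466/0.0416667⌋ = 10 → k.

ND32xk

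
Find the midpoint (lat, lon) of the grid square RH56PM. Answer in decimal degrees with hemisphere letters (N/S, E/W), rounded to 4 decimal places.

13.4792° S, 171.2917° E

Field R=17, H=7: +17·20° lon, +7·10° lat → SW at lon 160°, lat -20°.
Square 5, 6: +5·2° lon, +6·1° lat → SW at lon 170°, lat -14°.
Subsquare p=15, m=12: +15·0.0833333° lon, +12·0.0416667° lat → SW at lon 171.25°, lat -13.5°.
Cell spans 0.0833333° lon × 0.0416667° lat. Centre is SW corner plus half of each.
latitude 13.4792° S, longitude 171.2917° E.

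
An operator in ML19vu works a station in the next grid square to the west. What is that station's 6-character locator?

ML19uu

Longitude subsquare v = 21; −1 → 20 = u.
The latitude characters are unchanged.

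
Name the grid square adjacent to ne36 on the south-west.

Longitude square 3; −1 → 2.
Latitude square 6; −1 → 5.

NE25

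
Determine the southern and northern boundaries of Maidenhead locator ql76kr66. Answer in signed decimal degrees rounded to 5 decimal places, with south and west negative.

26.73333, 26.73750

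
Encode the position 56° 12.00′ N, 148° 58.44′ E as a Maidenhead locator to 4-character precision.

QO46

Offset from 180°W / 90°S: lon 328.97°, lat 146.20°.
Field: lon ⌊328.97/20⌋ = 16 → Q; lat ⌊146.20/10⌋ = 14 → O.
Square: lon ⌊8.97/2⌋ = 4; lat ⌊6.20/1⌋ = 6.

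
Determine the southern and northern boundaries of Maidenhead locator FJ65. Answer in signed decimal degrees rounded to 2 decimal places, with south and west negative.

Field F=5, J=9: +5·20° lon, +9·10° lat → SW at lon -80°, lat 0°.
Square 6, 5: +6·2° lon, +5·1° lat → SW at lon -68°, lat 5°.
Cell spans 2° lon × 1° lat.
south 5.00, north 6.00.

5.00, 6.00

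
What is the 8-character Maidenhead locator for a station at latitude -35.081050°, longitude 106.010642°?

Offset from 180°W / 90°S: lon 286.01064°, lat 54.91895°.
Field: lon ⌊286.01064/20⌋ = 14 → O; lat ⌊54.91895/10⌋ = 5 → F.
Square: lon ⌊6.01064/2⌋ = 3; lat ⌊4.91895/1⌋ = 4.
Subsquare: lon ⌊0.01064/0.0833333⌋ = 0 → a; lat ⌊0.91895/0.0416667⌋ = 22 → w.
Extended square: lon ⌊0.01064/0.00833333⌋ = 1; lat ⌊0.00228/0.00416667⌋ = 0.

OF34aw10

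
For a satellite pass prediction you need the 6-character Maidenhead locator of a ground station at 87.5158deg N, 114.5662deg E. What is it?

OR77gm

Shift to the Maidenhead origin (180°W, 90°S): lon 294.5662, lat 177.5158.
Field: 294.5662/20 → 14 → O, 177.5158/10 → 17 → R; chars OR.
Square: 14.5662/2 → 7, 7.5158/1 → 7; chars 77.
Subsquare: 0.5662/0.0833333 → 6 → g, 0.5158/0.0416667 → 12 → m; chars gm.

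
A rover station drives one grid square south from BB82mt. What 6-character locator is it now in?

Latitude subsquare t = 19; −1 → 18 = s.
The longitude characters are unchanged.

BB82ms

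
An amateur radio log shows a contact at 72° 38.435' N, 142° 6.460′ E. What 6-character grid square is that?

QQ12bp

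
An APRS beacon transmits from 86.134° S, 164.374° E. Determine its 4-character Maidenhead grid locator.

RA23

Offset from 180°W / 90°S: lon 344.37°, lat 3.87°.
Field (20°×10°, letters A–R): 344.37/20 → 17 → R, 3.87/10 → 0 → A; chars RA.
Square (2°×1°, digits 0–9): 4.37/2 → 2, 3.87/1 → 3; chars 23.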